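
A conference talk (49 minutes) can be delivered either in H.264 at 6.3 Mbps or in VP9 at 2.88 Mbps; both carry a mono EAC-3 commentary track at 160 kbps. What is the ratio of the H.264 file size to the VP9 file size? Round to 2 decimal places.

2.13

49 min = 2940 s
Audio: 160 kbps = 0.160 Mbps.
H.264: 6.460 Mbps × 2940 s = 18992.4 Mb = 2.211 GiB.
VP9: 3.040 Mbps × 2940 s = 8937.6 Mb = 1.040 GiB.
Ratio: 2.211 / 1.040 = 2.125.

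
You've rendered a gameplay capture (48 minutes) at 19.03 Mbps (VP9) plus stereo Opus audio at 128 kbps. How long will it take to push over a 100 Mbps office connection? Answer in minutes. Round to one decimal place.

9.2 minutes

48 min = 2880 s
Audio: 128 kbps = 0.128 Mbps.
Total bitrate: 19.158 Mbps.
File: 19.158 Mbps × 2880 s = 55175.0 Mb.
At 100 Mbps: 55175.0 / 100 = 551.8 s ≈ 9.2 minutes.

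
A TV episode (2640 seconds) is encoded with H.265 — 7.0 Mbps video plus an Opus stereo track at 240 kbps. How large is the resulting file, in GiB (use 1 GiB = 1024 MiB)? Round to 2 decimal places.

2.23 GiB

Audio: 240 kbps = 0.240 Mbps.
Total bitrate: 7.0 + 0.240 = 7.240 Mbps.
Stream data: 7.240 Mbps × 2640 s = 19113.6 Mb.
19,114 Mb = 2,389,200,000 bytes ÷ 1,073,741,824 = 2.225 GiB.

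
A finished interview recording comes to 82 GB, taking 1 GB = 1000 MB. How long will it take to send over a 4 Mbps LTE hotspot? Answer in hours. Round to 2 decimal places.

45.56 hours

File: 82 GB = 656000.0 Mb.
At 4 Mbps: 656000.0 / 4 = 164000.0 s ≈ 45.6 hours.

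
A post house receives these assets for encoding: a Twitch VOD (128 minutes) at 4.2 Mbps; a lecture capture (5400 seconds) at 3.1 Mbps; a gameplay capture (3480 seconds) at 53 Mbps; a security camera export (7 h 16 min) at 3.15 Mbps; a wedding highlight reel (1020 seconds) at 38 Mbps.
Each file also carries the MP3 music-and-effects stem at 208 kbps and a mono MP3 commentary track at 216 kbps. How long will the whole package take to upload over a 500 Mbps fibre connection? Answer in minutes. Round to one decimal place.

12.4 minutes

Audio total: 208 + 216 = 424 kbps = 0.424 Mbps.
Twitch VOD: 4.624 Mbps × 7680 s = 35512.3 Mb
lecture capture: 3.524 Mbps × 5400 s = 19029.6 Mb
gameplay capture: 53.424 Mbps × 3480 s = 185915.5 Mb
security camera export: 3.574 Mbps × 26160 s = 93495.8 Mb
wedding highlight reel: 38.424 Mbps × 1020 s = 39192.5 Mb
Total: 373145.8 Mb = 46643.2 MB.
At 500 Mbps: 373145.8 / 500 = 746 s ≈ 12.4 minutes.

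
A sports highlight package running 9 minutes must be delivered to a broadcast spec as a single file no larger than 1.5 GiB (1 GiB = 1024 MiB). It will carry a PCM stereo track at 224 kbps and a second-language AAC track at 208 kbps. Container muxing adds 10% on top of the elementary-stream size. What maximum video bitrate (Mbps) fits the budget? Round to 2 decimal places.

Budget: 1.5 GiB = 12884.9 Mb.
Stream payload after overhead: 12884.9 / 1.10 = 11713.5 Mb.
9 min = 540 s
Total bitrate budget: 11713.5 Mb / 540 s = 21.692 Mbps.
Audio total: 224 + 208 = 432 kbps = 0.432 Mbps.
Video: 21.692 − 0.432 = 21.260 Mbps.

21.26 Mbps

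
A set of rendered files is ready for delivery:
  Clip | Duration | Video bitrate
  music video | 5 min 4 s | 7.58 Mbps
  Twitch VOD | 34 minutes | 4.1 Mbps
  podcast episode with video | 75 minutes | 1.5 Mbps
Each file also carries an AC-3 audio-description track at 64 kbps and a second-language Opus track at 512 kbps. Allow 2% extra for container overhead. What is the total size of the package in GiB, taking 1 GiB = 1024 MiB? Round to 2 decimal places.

Audio total: 64 + 512 = 576 kbps = 0.576 Mbps.
music video: 8.156 Mbps × 304 s × 1.02 = 2529.0 Mb
Twitch VOD: 4.676 Mbps × 2040 s × 1.02 = 9729.8 Mb
podcast episode with video: 2.076 Mbps × 4500 s × 1.02 = 9528.8 Mb
Total: 21787.7 Mb = 2723.5 MB.
= 2.536 GiB.

2.54 GiB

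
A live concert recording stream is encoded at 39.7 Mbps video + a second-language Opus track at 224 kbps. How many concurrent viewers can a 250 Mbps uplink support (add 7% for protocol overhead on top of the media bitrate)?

Audio: 224 kbps = 0.224 Mbps.
Per-viewer media rate: 39.924 Mbps.
On the wire with 7% overhead: 42.719 Mbps.
250 Mbps = 250.0 Mbps; 250.0 / 42.719 = 5.85 → 5 viewers.

5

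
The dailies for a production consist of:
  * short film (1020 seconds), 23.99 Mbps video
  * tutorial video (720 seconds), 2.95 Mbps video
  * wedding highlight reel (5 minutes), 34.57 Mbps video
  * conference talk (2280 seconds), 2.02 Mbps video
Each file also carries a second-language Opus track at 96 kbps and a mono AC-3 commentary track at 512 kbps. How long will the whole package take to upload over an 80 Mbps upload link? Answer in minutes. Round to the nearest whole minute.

Audio total: 96 + 512 = 608 kbps = 0.608 Mbps.
short film: 24.598 Mbps × 1020 s = 25090.0 Mb
tutorial video: 3.558 Mbps × 720 s = 2561.8 Mb
wedding highlight reel: 35.178 Mbps × 300 s = 10553.4 Mb
conference talk: 2.628 Mbps × 2280 s = 5991.8 Mb
Total: 44197.0 Mb = 5524.6 MB.
At 80 Mbps: 44197.0 / 80 = 552 s ≈ 9.21 minutes.

9 minutes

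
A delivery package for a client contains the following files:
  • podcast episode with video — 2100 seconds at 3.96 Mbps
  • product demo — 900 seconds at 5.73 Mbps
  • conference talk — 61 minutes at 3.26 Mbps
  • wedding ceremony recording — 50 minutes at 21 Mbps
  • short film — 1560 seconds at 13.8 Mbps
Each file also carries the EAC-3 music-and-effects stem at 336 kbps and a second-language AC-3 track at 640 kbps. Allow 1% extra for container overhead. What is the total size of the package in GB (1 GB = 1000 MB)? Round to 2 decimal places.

15.26 GB

Audio total: 336 + 640 = 976 kbps = 0.976 Mbps.
podcast episode with video: 4.936 Mbps × 2100 s × 1.01 = 10469.3 Mb
product demo: 6.706 Mbps × 900 s × 1.01 = 6095.8 Mb
conference talk: 4.236 Mbps × 3660 s × 1.01 = 15658.8 Mb
wedding ceremony recording: 21.976 Mbps × 3000 s × 1.01 = 66587.3 Mb
short film: 14.776 Mbps × 1560 s × 1.01 = 23281.1 Mb
Total: 122092.2 Mb = 15261.5 MB.
= 15.26 GB.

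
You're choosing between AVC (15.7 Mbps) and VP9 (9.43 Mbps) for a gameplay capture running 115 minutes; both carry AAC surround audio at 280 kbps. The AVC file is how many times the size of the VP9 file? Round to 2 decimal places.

115 min = 6900 s
Audio: 280 kbps = 0.280 Mbps.
AVC: 15.980 Mbps × 6900 s = 110262.0 Mb = 13.783 GB.
VP9: 9.710 Mbps × 6900 s = 66999.0 Mb = 8.375 GB.
Ratio: 13.783 / 8.375 = 1.646.

1.65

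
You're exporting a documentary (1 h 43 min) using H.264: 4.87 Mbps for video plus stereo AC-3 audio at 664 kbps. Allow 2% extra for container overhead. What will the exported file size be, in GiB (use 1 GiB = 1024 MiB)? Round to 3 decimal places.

4.061 GiB

1 h 43 min = 103 min = 6180 s
Audio: 664 kbps = 0.664 Mbps.
Total bitrate: 4.87 + 0.664 = 5.534 Mbps.
Stream data: 5.534 Mbps × 6180 s = 34200.1 Mb.
With 2% container overhead: ×1.02.
34,884 Mb = 4,360,515,300 bytes ÷ 1,073,741,824 = 4.061 GiB.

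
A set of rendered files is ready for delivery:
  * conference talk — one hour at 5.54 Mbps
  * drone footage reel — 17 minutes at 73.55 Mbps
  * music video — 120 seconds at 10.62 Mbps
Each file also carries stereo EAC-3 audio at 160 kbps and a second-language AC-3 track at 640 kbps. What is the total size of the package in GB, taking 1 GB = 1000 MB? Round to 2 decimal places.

Audio total: 160 + 640 = 800 kbps = 0.800 Mbps.
conference talk: 6.340 Mbps × 3600 s = 22824.0 Mb
drone footage reel: 74.350 Mbps × 1020 s = 75837.0 Mb
music video: 11.420 Mbps × 120 s = 1370.4 Mb
Total: 100031.4 Mb = 12503.9 MB.
= 12.50 GB.

12.50 GB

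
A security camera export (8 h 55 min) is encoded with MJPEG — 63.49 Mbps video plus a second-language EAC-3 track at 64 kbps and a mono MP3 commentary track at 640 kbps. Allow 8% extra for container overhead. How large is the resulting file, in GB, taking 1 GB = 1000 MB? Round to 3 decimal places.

8 h 55 min = 535 min = 32100 s
Audio total: 64 + 640 = 704 kbps = 0.704 Mbps.
Total bitrate: 63.49 + 0.704 = 64.194 Mbps.
Stream data: 64.194 Mbps × 32100 s = 2060627.4 Mb.
With 8% container overhead: ×1.08.
2,225,478 Mb ÷ 8 = 278,185 MB → 278.2 GB.

278.185 GB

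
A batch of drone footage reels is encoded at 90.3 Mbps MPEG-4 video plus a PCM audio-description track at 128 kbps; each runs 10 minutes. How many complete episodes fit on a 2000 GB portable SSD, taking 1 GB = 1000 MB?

294

10 min = 600 s
Audio: 128 kbps = 0.128 Mbps.
Total bitrate: 90.428 Mbps.
Per item: 90.428 Mbps × 600 s = 54,257 Mb = 6,782 MB.
Capacity: 2000 GB = 16,000,000 Mb; 294.89 items → 294 complete.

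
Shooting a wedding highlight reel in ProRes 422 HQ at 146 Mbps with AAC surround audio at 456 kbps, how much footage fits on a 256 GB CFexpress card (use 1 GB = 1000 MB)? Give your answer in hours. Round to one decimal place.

3.9 hours

Audio: 456 kbps = 0.456 Mbps.
Total bitrate: 146 + 0.456 = 146.456 Mbps.
Capacity: 256 GB = 2,048,000 Mb.
Recording time: 2,048,000 / 146.456 = 13,984 s ≈ 3.88 hours.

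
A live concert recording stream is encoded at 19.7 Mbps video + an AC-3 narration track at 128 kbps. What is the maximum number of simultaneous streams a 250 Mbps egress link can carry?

12

Audio: 128 kbps = 0.128 Mbps.
Per-viewer media rate: 19.828 Mbps.
250 Mbps = 250.0 Mbps; 250.0 / 19.828 = 12.61 → 12 viewers.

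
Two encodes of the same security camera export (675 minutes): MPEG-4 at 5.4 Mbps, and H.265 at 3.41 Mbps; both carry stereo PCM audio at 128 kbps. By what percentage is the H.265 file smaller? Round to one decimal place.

36.0%

675 min = 40500 s
Audio: 128 kbps = 0.128 Mbps.
MPEG-4: 5.528 Mbps × 40500 s = 223884.0 Mb = 27.985 GB.
H.265: 3.538 Mbps × 40500 s = 143289.0 Mb = 17.911 GB.
Reduction: (1 − 17.911/27.985) × 100 = 36.00%.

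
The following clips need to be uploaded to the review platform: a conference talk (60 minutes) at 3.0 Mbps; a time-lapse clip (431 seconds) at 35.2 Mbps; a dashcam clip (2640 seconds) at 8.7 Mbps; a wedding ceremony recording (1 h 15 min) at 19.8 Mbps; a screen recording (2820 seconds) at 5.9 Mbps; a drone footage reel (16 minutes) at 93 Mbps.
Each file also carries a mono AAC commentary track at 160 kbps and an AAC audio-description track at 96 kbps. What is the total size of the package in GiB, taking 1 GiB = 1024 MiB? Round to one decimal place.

Audio total: 160 + 96 = 256 kbps = 0.256 Mbps.
conference talk: 3.256 Mbps × 3600 s = 11721.6 Mb
time-lapse clip: 35.456 Mbps × 431 s = 15281.5 Mb
dashcam clip: 8.956 Mbps × 2640 s = 23643.8 Mb
wedding ceremony recording: 20.056 Mbps × 4500 s = 90252.0 Mb
screen recording: 6.156 Mbps × 2820 s = 17359.9 Mb
drone footage reel: 93.256 Mbps × 960 s = 89525.8 Mb
Total: 247784.7 Mb = 30973.1 MB.
= 28.85 GiB.

28.8 GiB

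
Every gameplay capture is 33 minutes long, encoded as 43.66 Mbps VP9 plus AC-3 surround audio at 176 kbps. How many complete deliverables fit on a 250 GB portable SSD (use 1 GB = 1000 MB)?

23

33 min = 1980 s
Audio: 176 kbps = 0.176 Mbps.
Total bitrate: 43.836 Mbps.
Per item: 43.836 Mbps × 1980 s = 86,795 Mb = 10,849 MB.
Capacity: 250 GB = 2,000,000 Mb; 23.04 items → 23 complete.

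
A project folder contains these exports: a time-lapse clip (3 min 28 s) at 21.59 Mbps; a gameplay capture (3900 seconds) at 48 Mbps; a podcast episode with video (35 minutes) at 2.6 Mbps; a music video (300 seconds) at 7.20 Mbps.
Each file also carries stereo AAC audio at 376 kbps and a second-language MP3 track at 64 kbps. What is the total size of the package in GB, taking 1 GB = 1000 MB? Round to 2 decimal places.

25.27 GB

Audio total: 376 + 64 = 440 kbps = 0.440 Mbps.
time-lapse clip: 22.030 Mbps × 208 s = 4582.2 Mb
gameplay capture: 48.440 Mbps × 3900 s = 188916.0 Mb
podcast episode with video: 3.040 Mbps × 2100 s = 6384.0 Mb
music video: 7.640 Mbps × 300 s = 2292.0 Mb
Total: 202174.2 Mb = 25271.8 MB.
= 25.27 GB.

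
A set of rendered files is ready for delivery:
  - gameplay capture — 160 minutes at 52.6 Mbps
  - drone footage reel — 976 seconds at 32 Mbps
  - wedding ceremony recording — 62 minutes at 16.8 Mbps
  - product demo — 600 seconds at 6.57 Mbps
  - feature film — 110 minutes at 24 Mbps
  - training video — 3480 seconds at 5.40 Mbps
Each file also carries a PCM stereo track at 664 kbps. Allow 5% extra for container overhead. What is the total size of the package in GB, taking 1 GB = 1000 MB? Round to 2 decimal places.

104.53 GB

Audio: 664 kbps = 0.664 Mbps.
gameplay capture: 53.264 Mbps × 9600 s × 1.05 = 536901.1 Mb
drone footage reel: 32.664 Mbps × 976 s × 1.05 = 33474.1 Mb
wedding ceremony recording: 17.464 Mbps × 3720 s × 1.05 = 68214.4 Mb
product demo: 7.234 Mbps × 600 s × 1.05 = 4557.4 Mb
feature film: 24.664 Mbps × 6600 s × 1.05 = 170921.5 Mb
training video: 6.064 Mbps × 3480 s × 1.05 = 22157.9 Mb
Total: 836226.4 Mb = 104528.3 MB.
= 104.5 GB.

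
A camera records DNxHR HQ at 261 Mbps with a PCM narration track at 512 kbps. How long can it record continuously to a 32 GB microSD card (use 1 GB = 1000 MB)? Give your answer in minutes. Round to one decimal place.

Audio: 512 kbps = 0.512 Mbps.
Total bitrate: 261 + 0.512 = 261.512 Mbps.
Capacity: 32 GB = 256,000 Mb.
Recording time: 256,000 / 261.512 = 978.9 s ≈ 16.3 minutes.

16.3 minutes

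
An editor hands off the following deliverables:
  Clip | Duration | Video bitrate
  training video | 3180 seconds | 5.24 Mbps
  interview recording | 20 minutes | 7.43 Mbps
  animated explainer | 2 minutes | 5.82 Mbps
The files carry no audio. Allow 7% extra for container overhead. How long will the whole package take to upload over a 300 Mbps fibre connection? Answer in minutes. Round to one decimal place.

training video: 5.240 Mbps × 3180 s × 1.07 = 17829.6 Mb
interview recording: 7.430 Mbps × 1200 s × 1.07 = 9540.1 Mb
animated explainer: 5.820 Mbps × 120 s × 1.07 = 747.3 Mb
Total: 28117.0 Mb = 3514.6 MB.
At 300 Mbps: 28117.0 / 300 = 94 s ≈ 1.56 minutes.

1.6 minutes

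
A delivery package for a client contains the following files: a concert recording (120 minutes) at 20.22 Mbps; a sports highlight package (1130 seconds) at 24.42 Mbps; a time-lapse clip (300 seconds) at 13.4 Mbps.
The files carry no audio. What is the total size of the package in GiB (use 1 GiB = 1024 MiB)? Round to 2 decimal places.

concert recording: 20.220 Mbps × 7200 s = 145584.0 Mb
sports highlight package: 24.420 Mbps × 1130 s = 27594.6 Mb
time-lapse clip: 13.400 Mbps × 300 s = 4020.0 Mb
Total: 177198.6 Mb = 22149.8 MB.
= 20.63 GiB.

20.63 GiB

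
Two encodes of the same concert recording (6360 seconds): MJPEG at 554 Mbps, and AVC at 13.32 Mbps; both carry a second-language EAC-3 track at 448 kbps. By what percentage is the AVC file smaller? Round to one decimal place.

97.5%

Audio: 448 kbps = 0.448 Mbps.
MJPEG: 554.448 Mbps × 6360 s = 3526289.3 Mb = 440.786 GB.
AVC: 13.768 Mbps × 6360 s = 87564.5 Mb = 10.946 GB.
Reduction: (1 − 10.946/440.786) × 100 = 97.52%.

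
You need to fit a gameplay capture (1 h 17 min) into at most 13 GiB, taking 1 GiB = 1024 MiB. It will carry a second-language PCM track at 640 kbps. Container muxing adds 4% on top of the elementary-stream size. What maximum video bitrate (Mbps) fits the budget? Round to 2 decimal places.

Budget: 13 GiB = 111669.1 Mb.
Stream payload after overhead: 111669.1 / 1.04 = 107374.2 Mb.
1 h 17 min = 77 min = 4620 s
Total bitrate budget: 107374.2 Mb / 4620 s = 23.241 Mbps.
Audio: 640 kbps = 0.640 Mbps.
Video: 23.241 − 0.640 = 22.601 Mbps.

22.60 Mbps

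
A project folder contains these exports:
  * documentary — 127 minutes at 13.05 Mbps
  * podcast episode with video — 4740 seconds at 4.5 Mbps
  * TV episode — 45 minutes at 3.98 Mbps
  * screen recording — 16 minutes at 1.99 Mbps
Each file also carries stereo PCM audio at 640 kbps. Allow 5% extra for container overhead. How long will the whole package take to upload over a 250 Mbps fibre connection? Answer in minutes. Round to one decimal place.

10.1 minutes

Audio: 640 kbps = 0.640 Mbps.
documentary: 13.690 Mbps × 7620 s × 1.05 = 109533.7 Mb
podcast episode with video: 5.140 Mbps × 4740 s × 1.05 = 25581.8 Mb
TV episode: 4.620 Mbps × 2700 s × 1.05 = 13097.7 Mb
screen recording: 2.630 Mbps × 960 s × 1.05 = 2651.0 Mb
Total: 150864.2 Mb = 18858.0 MB.
At 250 Mbps: 150864.2 / 250 = 603 s ≈ 10.1 minutes.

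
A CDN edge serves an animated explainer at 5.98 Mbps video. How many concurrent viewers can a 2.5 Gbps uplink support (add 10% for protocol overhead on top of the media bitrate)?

On the wire with 10% overhead: 6.578 Mbps.
2.5 Gbps = 2,500 Mbps; 2,500 / 6.578 = 380.05 → 380 viewers.

380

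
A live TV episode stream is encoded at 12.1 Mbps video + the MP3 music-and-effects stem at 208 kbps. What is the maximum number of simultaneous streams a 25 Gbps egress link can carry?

2031

Audio: 208 kbps = 0.208 Mbps.
Per-viewer media rate: 12.308 Mbps.
25 Gbps = 25,000 Mbps; 25,000 / 12.308 = 2031.20 → 2031 viewers.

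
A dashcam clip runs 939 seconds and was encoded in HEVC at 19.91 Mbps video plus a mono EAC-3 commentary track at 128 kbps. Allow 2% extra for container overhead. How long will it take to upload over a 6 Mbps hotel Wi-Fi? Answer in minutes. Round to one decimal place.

Audio: 128 kbps = 0.128 Mbps.
Total bitrate: 20.038 Mbps.
File: 20.038 Mbps × 939 s = 18815.7 Mb.
With 2% container overhead: ×1.02. → 19192.0 Mb.
At 6 Mbps: 19192.0 / 6 = 3198.7 s ≈ 53.3 minutes.

53.3 minutes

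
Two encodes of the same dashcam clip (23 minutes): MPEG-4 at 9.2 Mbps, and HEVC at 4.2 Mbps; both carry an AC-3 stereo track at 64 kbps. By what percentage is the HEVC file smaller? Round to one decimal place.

23 min = 1380 s
Audio: 64 kbps = 0.064 Mbps.
MPEG-4: 9.264 Mbps × 1380 s = 12784.3 Mb = 1.488 GiB.
HEVC: 4.264 Mbps × 1380 s = 5884.3 Mb = 0.685 GiB.
Reduction: (1 − 0.685/1.488) × 100 = 53.97%.

54.0%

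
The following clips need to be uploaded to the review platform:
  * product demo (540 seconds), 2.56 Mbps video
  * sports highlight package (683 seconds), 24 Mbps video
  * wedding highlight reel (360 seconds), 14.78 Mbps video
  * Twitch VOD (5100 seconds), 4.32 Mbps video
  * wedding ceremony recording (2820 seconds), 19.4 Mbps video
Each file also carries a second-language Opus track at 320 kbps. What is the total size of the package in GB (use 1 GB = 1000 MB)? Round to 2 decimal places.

12.86 GB

Audio: 320 kbps = 0.320 Mbps.
product demo: 2.880 Mbps × 540 s = 1555.2 Mb
sports highlight package: 24.320 Mbps × 683 s = 16610.6 Mb
wedding highlight reel: 15.100 Mbps × 360 s = 5436.0 Mb
Twitch VOD: 4.640 Mbps × 5100 s = 23664.0 Mb
wedding ceremony recording: 19.720 Mbps × 2820 s = 55610.4 Mb
Total: 102876.2 Mb = 12859.5 MB.
= 12.86 GB.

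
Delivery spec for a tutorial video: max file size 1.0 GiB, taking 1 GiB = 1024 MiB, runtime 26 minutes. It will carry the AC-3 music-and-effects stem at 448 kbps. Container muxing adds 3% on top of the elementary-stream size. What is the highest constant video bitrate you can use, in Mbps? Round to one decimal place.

Budget: 1.0 GiB = 8589.9 Mb.
Stream payload after overhead: 8589.9 / 1.03 = 8339.7 Mb.
26 min = 1560 s
Total bitrate budget: 8339.7 Mb / 1560 s = 5.346 Mbps.
Audio: 448 kbps = 0.448 Mbps.
Video: 5.346 − 0.448 = 4.898 Mbps.

4.9 Mbps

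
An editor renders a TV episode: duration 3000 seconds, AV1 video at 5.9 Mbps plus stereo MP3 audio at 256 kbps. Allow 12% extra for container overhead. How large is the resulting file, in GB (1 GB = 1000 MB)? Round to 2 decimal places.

2.59 GB

Audio: 256 kbps = 0.256 Mbps.
Total bitrate: 5.9 + 0.256 = 6.156 Mbps.
Stream data: 6.156 Mbps × 3000 s = 18468.0 Mb.
With 12% container overhead: ×1.12.
20,684 Mb ÷ 8 = 2,586 MB → 2.586 GB.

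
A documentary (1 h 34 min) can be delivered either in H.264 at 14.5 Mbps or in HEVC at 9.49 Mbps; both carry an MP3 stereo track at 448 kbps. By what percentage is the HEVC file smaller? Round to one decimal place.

1 h 34 min = 94 min = 5640 s
Audio: 448 kbps = 0.448 Mbps.
H.264: 14.948 Mbps × 5640 s = 84306.7 Mb = 10.538 GB.
HEVC: 9.938 Mbps × 5640 s = 56050.3 Mb = 7.006 GB.
Reduction: (1 − 7.006/10.538) × 100 = 33.52%.

33.5%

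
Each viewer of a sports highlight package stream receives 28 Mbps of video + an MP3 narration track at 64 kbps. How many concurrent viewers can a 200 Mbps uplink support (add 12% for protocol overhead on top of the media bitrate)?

6

Audio: 64 kbps = 0.064 Mbps.
Per-viewer media rate: 28.064 Mbps.
On the wire with 12% overhead: 31.432 Mbps.
200 Mbps = 200.0 Mbps; 200.0 / 31.432 = 6.36 → 6 viewers.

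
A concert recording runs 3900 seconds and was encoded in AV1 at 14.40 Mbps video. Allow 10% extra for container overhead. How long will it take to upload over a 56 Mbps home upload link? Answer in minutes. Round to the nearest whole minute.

File: 14.400 Mbps × 3900 s = 56160.0 Mb.
With 10% container overhead: ×1.10. → 61776.0 Mb.
At 56 Mbps: 61776.0 / 56 = 1103.1 s ≈ 18.4 minutes.

18 minutes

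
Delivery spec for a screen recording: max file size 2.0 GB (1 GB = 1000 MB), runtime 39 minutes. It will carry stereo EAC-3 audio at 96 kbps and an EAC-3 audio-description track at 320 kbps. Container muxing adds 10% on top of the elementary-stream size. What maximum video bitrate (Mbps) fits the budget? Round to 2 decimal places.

5.80 Mbps

Budget: 2.0 GB = 16000.0 Mb.
Stream payload after overhead: 16000.0 / 1.10 = 14545.5 Mb.
39 min = 2340 s
Total bitrate budget: 14545.5 Mb / 2340 s = 6.216 Mbps.
Audio total: 96 + 320 = 416 kbps = 0.416 Mbps.
Video: 6.216 − 0.416 = 5.800 Mbps.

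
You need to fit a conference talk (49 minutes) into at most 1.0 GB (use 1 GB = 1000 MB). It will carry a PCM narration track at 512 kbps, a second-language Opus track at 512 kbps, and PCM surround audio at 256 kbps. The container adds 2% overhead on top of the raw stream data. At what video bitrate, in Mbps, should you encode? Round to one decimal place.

1.4 Mbps

Budget: 1.0 GB = 8000.0 Mb.
Stream payload after overhead: 8000.0 / 1.02 = 7843.1 Mb.
49 min = 2940 s
Total bitrate budget: 7843.1 Mb / 2940 s = 2.668 Mbps.
Audio total: 512 + 512 + 256 = 1280 kbps = 1.280 Mbps.
Video: 2.668 − 1.280 = 1.388 Mbps.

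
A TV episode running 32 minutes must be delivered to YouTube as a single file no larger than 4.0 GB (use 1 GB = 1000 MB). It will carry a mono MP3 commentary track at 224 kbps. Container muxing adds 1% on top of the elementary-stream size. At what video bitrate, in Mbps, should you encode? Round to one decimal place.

Budget: 4.0 GB = 32000.0 Mb.
Stream payload after overhead: 32000.0 / 1.01 = 31683.2 Mb.
32 min = 1920 s
Total bitrate budget: 31683.2 Mb / 1920 s = 16.502 Mbps.
Audio: 224 kbps = 0.224 Mbps.
Video: 16.502 − 0.224 = 16.278 Mbps.

16.3 Mbps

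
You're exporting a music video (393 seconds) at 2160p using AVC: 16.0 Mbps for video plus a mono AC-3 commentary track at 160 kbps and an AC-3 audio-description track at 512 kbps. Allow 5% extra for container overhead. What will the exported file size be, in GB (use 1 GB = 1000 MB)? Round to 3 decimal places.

Audio total: 160 + 512 = 672 kbps = 0.672 Mbps.
Total bitrate: 16.0 + 0.672 = 16.672 Mbps.
Stream data: 16.672 Mbps × 393 s = 6552.1 Mb.
With 5% container overhead: ×1.05.
6,880 Mb ÷ 8 = 860.0 MB → 0.86 GB.

0.860 GB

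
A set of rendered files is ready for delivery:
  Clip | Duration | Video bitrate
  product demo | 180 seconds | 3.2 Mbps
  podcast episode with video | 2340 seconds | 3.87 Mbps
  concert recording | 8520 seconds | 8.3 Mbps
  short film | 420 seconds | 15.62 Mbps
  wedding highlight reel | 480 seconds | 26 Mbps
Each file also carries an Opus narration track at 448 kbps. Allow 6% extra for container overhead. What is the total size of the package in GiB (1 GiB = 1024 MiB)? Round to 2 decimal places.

12.92 GiB

Audio: 448 kbps = 0.448 Mbps.
product demo: 3.648 Mbps × 180 s × 1.06 = 696.0 Mb
podcast episode with video: 4.318 Mbps × 2340 s × 1.06 = 10710.4 Mb
concert recording: 8.748 Mbps × 8520 s × 1.06 = 79004.9 Mb
short film: 16.068 Mbps × 420 s × 1.06 = 7153.5 Mb
wedding highlight reel: 26.448 Mbps × 480 s × 1.06 = 13456.7 Mb
Total: 111021.6 Mb = 13877.7 MB.
= 12.92 GiB.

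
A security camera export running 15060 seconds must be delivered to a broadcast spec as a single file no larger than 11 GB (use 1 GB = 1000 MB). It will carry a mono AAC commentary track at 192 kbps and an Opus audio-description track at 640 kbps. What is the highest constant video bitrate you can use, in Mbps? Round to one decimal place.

Budget: 11 GB = 88000.0 Mb.
Total bitrate budget: 88000.0 Mb / 15060 s = 5.843 Mbps.
Audio total: 192 + 640 = 832 kbps = 0.832 Mbps.
Video: 5.843 − 0.832 = 5.011 Mbps.

5.0 Mbps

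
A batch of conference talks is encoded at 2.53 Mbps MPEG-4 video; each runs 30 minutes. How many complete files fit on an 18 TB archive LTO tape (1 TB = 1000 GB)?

31620

30 min = 1800 s
Per item: 2.530 Mbps × 1800 s = 4,554 Mb = 569.2 MB.
Capacity: 18 TB = 144,000,000 Mb; 31620.55 items → 31620 complete.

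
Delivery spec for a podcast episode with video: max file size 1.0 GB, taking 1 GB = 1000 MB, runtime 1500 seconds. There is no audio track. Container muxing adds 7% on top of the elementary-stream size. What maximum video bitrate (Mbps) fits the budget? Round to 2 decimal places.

Budget: 1.0 GB = 8000.0 Mb.
Stream payload after overhead: 8000.0 / 1.07 = 7476.6 Mb.
Total bitrate budget: 7476.6 Mb / 1500 s = 4.984 Mbps.

4.98 Mbps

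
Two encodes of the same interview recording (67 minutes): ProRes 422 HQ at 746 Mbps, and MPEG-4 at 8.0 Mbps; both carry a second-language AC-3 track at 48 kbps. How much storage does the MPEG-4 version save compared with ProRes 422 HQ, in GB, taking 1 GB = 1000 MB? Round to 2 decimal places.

370.85 GB

67 min = 4020 s
Audio: 48 kbps = 0.048 Mbps.
ProRes 422 HQ: 746.048 Mbps × 4020 s = 2999113.0 Mb = 374.889 GB.
MPEG-4: 8.048 Mbps × 4020 s = 32353.0 Mb = 4.044 GB.
Saving: 374.889 − 4.044 = 370.845 GB.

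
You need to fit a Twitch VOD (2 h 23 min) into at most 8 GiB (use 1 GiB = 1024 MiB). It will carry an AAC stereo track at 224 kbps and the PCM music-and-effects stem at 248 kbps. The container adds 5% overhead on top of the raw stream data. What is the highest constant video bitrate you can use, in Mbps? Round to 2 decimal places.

7.16 Mbps

Budget: 8 GiB = 68719.5 Mb.
Stream payload after overhead: 68719.5 / 1.05 = 65447.1 Mb.
2 h 23 min = 143 min = 8580 s
Total bitrate budget: 65447.1 Mb / 8580 s = 7.628 Mbps.
Audio total: 224 + 248 = 472 kbps = 0.472 Mbps.
Video: 7.628 − 0.472 = 7.156 Mbps.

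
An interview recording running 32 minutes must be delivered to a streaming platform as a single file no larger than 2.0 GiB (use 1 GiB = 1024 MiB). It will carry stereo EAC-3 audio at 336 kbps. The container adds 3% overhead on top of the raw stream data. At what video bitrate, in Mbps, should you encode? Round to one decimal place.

Budget: 2.0 GiB = 17179.9 Mb.
Stream payload after overhead: 17179.9 / 1.03 = 16679.5 Mb.
32 min = 1920 s
Total bitrate budget: 16679.5 Mb / 1920 s = 8.687 Mbps.
Audio: 336 kbps = 0.336 Mbps.
Video: 8.687 − 0.336 = 8.351 Mbps.

8.4 Mbps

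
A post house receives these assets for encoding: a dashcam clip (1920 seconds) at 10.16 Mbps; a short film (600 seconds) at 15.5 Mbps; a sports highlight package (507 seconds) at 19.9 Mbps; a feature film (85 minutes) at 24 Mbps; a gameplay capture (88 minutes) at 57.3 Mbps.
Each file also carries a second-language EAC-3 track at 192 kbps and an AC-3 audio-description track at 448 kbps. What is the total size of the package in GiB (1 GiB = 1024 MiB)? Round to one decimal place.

55.0 GiB

Audio total: 192 + 448 = 640 kbps = 0.640 Mbps.
dashcam clip: 10.800 Mbps × 1920 s = 20736.0 Mb
short film: 16.140 Mbps × 600 s = 9684.0 Mb
sports highlight package: 20.540 Mbps × 507 s = 10413.8 Mb
feature film: 24.640 Mbps × 5100 s = 125664.0 Mb
gameplay capture: 57.940 Mbps × 5280 s = 305923.2 Mb
Total: 472421.0 Mb = 59052.6 MB.
= 55.00 GiB.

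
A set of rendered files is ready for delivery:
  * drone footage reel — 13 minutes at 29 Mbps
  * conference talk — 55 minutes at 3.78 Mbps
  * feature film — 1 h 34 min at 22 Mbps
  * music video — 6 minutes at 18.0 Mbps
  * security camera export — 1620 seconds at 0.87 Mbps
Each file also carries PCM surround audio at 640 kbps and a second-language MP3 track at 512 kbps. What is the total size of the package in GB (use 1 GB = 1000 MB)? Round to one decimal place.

22.6 GB

Audio total: 640 + 512 = 1152 kbps = 1.152 Mbps.
drone footage reel: 30.152 Mbps × 780 s = 23518.6 Mb
conference talk: 4.932 Mbps × 3300 s = 16275.6 Mb
feature film: 23.152 Mbps × 5640 s = 130577.3 Mb
music video: 19.152 Mbps × 360 s = 6894.7 Mb
security camera export: 2.022 Mbps × 1620 s = 3275.6 Mb
Total: 180541.8 Mb = 22567.7 MB.
= 22.57 GB.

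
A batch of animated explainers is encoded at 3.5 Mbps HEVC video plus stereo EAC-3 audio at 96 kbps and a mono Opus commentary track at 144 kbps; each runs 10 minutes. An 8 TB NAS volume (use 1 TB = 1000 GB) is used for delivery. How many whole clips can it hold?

10 min = 600 s
Audio total: 96 + 144 = 240 kbps = 0.240 Mbps.
Total bitrate: 3.740 Mbps.
Per item: 3.740 Mbps × 600 s = 2,244 Mb = 280.5 MB.
Capacity: 8 TB = 64,000,000 Mb; 28520.50 items → 28520 complete.

28520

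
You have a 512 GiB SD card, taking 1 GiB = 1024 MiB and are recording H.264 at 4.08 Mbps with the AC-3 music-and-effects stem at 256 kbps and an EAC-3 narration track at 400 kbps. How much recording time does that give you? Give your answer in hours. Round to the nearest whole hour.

Audio total: 256 + 400 = 656 kbps = 0.656 Mbps.
Total bitrate: 4.08 + 0.656 = 4.736 Mbps.
Capacity: 512 GiB = 4,398,047 Mb.
Recording time: 4,398,047 / 4.736 = 928,642 s ≈ 258 hours.

258 hours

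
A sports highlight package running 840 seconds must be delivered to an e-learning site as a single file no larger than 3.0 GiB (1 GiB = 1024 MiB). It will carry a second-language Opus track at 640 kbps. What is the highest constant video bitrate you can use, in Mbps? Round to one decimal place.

Budget: 3.0 GiB = 25769.8 Mb.
Total bitrate budget: 25769.8 Mb / 840 s = 30.678 Mbps.
Audio: 640 kbps = 0.640 Mbps.
Video: 30.678 − 0.640 = 30.038 Mbps.

30.0 Mbps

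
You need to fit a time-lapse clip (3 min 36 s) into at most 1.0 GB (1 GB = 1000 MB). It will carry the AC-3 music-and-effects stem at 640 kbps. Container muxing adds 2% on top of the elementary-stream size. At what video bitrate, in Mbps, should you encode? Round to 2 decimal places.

Budget: 1.0 GB = 8000.0 Mb.
Stream payload after overhead: 8000.0 / 1.02 = 7843.1 Mb.
3 min 36 s = 216 s
Total bitrate budget: 7843.1 Mb / 216 s = 36.311 Mbps.
Audio: 640 kbps = 0.640 Mbps.
Video: 36.311 − 0.640 = 35.671 Mbps.

35.67 Mbps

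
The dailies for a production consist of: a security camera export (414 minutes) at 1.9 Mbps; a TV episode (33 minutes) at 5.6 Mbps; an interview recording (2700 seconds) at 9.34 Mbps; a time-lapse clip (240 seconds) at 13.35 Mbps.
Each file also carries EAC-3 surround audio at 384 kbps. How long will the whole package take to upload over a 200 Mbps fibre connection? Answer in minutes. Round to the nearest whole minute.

Audio: 384 kbps = 0.384 Mbps.
security camera export: 2.284 Mbps × 24840 s = 56734.6 Mb
TV episode: 5.984 Mbps × 1980 s = 11848.3 Mb
interview recording: 9.724 Mbps × 2700 s = 26254.8 Mb
time-lapse clip: 13.734 Mbps × 240 s = 3296.2 Mb
Total: 98133.8 Mb = 12266.7 MB.
At 200 Mbps: 98133.8 / 200 = 491 s ≈ 8.18 minutes.

8 minutes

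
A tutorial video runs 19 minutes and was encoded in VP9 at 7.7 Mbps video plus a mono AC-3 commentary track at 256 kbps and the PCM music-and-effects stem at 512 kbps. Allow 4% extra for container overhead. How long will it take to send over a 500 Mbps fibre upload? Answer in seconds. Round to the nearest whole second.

19 min = 1140 s
Audio total: 256 + 512 = 768 kbps = 0.768 Mbps.
Total bitrate: 8.468 Mbps.
File: 8.468 Mbps × 1140 s = 9653.5 Mb.
With 4% container overhead: ×1.04. → 10039.7 Mb.
At 500 Mbps: 10039.7 / 500 = 20.1 s ≈ 20.1 seconds.

20 seconds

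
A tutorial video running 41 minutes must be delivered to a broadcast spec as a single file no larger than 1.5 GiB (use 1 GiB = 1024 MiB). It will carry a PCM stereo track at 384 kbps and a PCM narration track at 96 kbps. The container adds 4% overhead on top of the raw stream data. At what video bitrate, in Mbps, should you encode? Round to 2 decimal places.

Budget: 1.5 GiB = 12884.9 Mb.
Stream payload after overhead: 12884.9 / 1.04 = 12389.3 Mb.
41 min = 2460 s
Total bitrate budget: 12389.3 Mb / 2460 s = 5.036 Mbps.
Audio total: 384 + 96 = 480 kbps = 0.480 Mbps.
Video: 5.036 − 0.480 = 4.556 Mbps.

4.56 Mbps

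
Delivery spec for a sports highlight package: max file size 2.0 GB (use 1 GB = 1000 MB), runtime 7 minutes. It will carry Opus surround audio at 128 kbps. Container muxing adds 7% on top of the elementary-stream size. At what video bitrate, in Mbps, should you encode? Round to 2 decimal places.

Budget: 2.0 GB = 16000.0 Mb.
Stream payload after overhead: 16000.0 / 1.07 = 14953.3 Mb.
7 min = 420 s
Total bitrate budget: 14953.3 Mb / 420 s = 35.603 Mbps.
Audio: 128 kbps = 0.128 Mbps.
Video: 35.603 − 0.128 = 35.475 Mbps.

35.48 Mbps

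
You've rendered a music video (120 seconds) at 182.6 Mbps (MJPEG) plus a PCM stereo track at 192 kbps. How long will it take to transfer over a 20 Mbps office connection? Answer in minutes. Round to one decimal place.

18.3 minutes

Audio: 192 kbps = 0.192 Mbps.
Total bitrate: 182.792 Mbps.
File: 182.792 Mbps × 120 s = 21935.0 Mb.
At 20 Mbps: 21935.0 / 20 = 1096.8 s ≈ 18.3 minutes.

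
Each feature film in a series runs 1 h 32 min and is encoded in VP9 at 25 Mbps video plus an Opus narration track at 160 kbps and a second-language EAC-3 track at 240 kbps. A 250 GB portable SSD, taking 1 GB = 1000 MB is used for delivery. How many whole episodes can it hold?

14

1 h 32 min = 92 min = 5520 s
Audio total: 160 + 240 = 400 kbps = 0.400 Mbps.
Total bitrate: 25.400 Mbps.
Per item: 25.400 Mbps × 5520 s = 140,208 Mb = 17,526 MB.
Capacity: 250 GB = 2,000,000 Mb; 14.26 items → 14 complete.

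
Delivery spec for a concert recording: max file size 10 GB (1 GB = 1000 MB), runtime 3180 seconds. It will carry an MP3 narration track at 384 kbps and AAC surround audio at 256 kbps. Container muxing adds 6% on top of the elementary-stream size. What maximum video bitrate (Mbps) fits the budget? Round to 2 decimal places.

23.09 Mbps

Budget: 10 GB = 80000.0 Mb.
Stream payload after overhead: 80000.0 / 1.06 = 75471.7 Mb.
Total bitrate budget: 75471.7 Mb / 3180 s = 23.733 Mbps.
Audio total: 384 + 256 = 640 kbps = 0.640 Mbps.
Video: 23.733 − 0.640 = 23.093 Mbps.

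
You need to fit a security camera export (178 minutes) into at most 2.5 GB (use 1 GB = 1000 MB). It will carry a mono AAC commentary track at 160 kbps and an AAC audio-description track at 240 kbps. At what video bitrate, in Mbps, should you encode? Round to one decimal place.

1.5 Mbps

Budget: 2.5 GB = 20000.0 Mb.
178 min = 10680 s
Total bitrate budget: 20000.0 Mb / 10680 s = 1.873 Mbps.
Audio total: 160 + 240 = 400 kbps = 0.400 Mbps.
Video: 1.873 − 0.400 = 1.473 Mbps.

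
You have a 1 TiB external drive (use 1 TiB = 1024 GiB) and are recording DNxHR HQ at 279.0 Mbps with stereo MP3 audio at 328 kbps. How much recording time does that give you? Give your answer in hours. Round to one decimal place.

8.7 hours

Audio: 328 kbps = 0.328 Mbps.
Total bitrate: 279.0 + 0.328 = 279.328 Mbps.
Capacity: 1 TiB = 8,796,093 Mb.
Recording time: 8,796,093 / 279.328 = 31,490 s ≈ 8.75 hours.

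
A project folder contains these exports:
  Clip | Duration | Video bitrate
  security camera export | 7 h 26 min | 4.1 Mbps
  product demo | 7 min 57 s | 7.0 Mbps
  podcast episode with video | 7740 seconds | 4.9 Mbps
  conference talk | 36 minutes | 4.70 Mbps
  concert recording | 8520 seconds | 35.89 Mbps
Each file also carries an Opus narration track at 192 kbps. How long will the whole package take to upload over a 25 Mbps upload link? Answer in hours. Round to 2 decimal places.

5.29 hours

Audio: 192 kbps = 0.192 Mbps.
security camera export: 4.292 Mbps × 26760 s = 114853.9 Mb
product demo: 7.192 Mbps × 477 s = 3430.6 Mb
podcast episode with video: 5.092 Mbps × 7740 s = 39412.1 Mb
conference talk: 4.892 Mbps × 2160 s = 10566.7 Mb
concert recording: 36.082 Mbps × 8520 s = 307418.6 Mb
Total: 475681.9 Mb = 59460.2 MB.
At 25 Mbps: 475681.9 / 25 = 19027 s ≈ 5.29 hours.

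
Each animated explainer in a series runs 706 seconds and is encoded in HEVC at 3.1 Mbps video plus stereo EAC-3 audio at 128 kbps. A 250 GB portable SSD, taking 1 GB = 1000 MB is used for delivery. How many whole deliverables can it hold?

Audio: 128 kbps = 0.128 Mbps.
Total bitrate: 3.228 Mbps.
Per item: 3.228 Mbps × 706 s = 2,279 Mb = 284.9 MB.
Capacity: 250 GB = 2,000,000 Mb; 877.59 items → 877 complete.

877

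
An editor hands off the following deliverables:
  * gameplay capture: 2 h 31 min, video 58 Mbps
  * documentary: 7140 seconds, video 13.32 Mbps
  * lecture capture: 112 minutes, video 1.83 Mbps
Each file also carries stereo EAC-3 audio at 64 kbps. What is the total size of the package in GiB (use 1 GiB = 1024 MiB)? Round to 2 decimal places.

73.85 GiB

Audio: 64 kbps = 0.064 Mbps.
gameplay capture: 58.064 Mbps × 9060 s = 526059.8 Mb
documentary: 13.384 Mbps × 7140 s = 95561.8 Mb
lecture capture: 1.894 Mbps × 6720 s = 12727.7 Mb
Total: 634349.3 Mb = 79293.7 MB.
= 73.85 GiB.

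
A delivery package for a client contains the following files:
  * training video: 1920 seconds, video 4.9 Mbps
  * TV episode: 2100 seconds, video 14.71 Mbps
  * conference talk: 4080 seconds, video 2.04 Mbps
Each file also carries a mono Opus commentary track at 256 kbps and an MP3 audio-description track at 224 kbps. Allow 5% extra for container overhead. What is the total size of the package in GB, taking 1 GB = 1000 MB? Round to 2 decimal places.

Audio total: 256 + 224 = 480 kbps = 0.480 Mbps.
training video: 5.380 Mbps × 1920 s × 1.05 = 10846.1 Mb
TV episode: 15.190 Mbps × 2100 s × 1.05 = 33493.9 Mb
conference talk: 2.520 Mbps × 4080 s × 1.05 = 10795.7 Mb
Total: 55135.7 Mb = 6892.0 MB.
= 6.892 GB.

6.89 GB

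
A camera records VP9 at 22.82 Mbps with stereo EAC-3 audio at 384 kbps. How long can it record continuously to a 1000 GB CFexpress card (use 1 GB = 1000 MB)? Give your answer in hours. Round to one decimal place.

95.8 hours

Audio: 384 kbps = 0.384 Mbps.
Total bitrate: 22.82 + 0.384 = 23.204 Mbps.
Capacity: 1000 GB = 8,000,000 Mb.
Recording time: 8,000,000 / 23.204 = 344,768 s ≈ 95.8 hours.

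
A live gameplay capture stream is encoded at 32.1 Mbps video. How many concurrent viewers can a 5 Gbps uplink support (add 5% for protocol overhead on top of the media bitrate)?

On the wire with 5% overhead: 33.705 Mbps.
5 Gbps = 5,000 Mbps; 5,000 / 33.705 = 148.35 → 148 viewers.

148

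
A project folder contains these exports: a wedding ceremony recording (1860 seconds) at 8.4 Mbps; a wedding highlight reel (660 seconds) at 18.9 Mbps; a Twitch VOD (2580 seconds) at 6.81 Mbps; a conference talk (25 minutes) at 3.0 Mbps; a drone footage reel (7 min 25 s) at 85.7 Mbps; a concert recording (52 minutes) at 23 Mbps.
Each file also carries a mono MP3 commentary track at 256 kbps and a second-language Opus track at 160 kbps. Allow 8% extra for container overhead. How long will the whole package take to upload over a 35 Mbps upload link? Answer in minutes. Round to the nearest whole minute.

84 minutes

Audio total: 256 + 160 = 416 kbps = 0.416 Mbps.
wedding ceremony recording: 8.816 Mbps × 1860 s × 1.08 = 17709.6 Mb
wedding highlight reel: 19.316 Mbps × 660 s × 1.08 = 13768.4 Mb
Twitch VOD: 7.226 Mbps × 2580 s × 1.08 = 20134.5 Mb
conference talk: 3.416 Mbps × 1500 s × 1.08 = 5533.9 Mb
drone footage reel: 86.116 Mbps × 445 s × 1.08 = 41387.3 Mb
concert recording: 23.416 Mbps × 3120 s × 1.08 = 78902.6 Mb
Total: 177436.4 Mb = 22179.5 MB.
At 35 Mbps: 177436.4 / 35 = 5070 s ≈ 84.5 minutes.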